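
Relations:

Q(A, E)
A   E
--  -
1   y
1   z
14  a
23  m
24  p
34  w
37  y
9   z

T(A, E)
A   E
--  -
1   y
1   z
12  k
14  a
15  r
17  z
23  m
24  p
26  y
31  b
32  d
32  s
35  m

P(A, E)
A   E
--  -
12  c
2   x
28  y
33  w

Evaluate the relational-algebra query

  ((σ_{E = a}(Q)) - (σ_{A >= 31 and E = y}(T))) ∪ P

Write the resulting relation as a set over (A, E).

{(12, c), (14, a), (2, x), (28, y), (33, w)}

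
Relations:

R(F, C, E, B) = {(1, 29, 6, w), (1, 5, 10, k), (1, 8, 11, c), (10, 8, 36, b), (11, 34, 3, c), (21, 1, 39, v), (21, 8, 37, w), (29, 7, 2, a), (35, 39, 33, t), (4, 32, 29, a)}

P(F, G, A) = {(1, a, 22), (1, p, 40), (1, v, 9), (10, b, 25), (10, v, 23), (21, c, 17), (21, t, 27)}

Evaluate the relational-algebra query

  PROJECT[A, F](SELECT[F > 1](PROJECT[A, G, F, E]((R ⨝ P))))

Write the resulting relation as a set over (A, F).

{(17, 21), (23, 10), (25, 10), (27, 21)}

Joining R and P on F yields {(1, 29, 6, w, a, 22), (1, 29, 6, w, p, 40), (1, 29, 6, w, v, 9), (1, 5, 10, k, a, 22), (1, 5, 10, k, p, 40), (1, 5, 10, k, v, 9), (1, 8, 11, c, a, 22), (1, 8, 11, c, p, 40), (1, 8, 11, c, v, 9), (10, 8, 36, b, b, 25), (10, 8, 36, b, v, 23), (21, 1, 39, v, c, 17), (21, 1, 39, v, t, 27), (21, 8, 37, w, c, 17), (21, 8, 37, w, t, 27)}.
π_{A, G, F, E} gives {(17, c, 21, 37), (17, c, 21, 39), (22, a, 1, 10), (22, a, 1, 11), (22, a, 1, 6), (23, v, 10, 36), (25, b, 10, 36), (27, t, 21, 37), (27, t, 21, 39), (40, p, 1, 10), (40, p, 1, 11), (40, p, 1, 6), (9, v, 1, 10), (9, v, 1, 11), (9, v, 1, 6)}.
σ[F > 1]: keep tuples satisfying F > 1 → {(17, c, 21, 37), (17, c, 21, 39), (23, v, 10, 36), (25, b, 10, 36), (27, t, 21, 37), (27, t, 21, 39)}
π_{A, F} gives {(17, 21), (23, 10), (25, 10), (27, 21)} (2 duplicate(s) eliminated).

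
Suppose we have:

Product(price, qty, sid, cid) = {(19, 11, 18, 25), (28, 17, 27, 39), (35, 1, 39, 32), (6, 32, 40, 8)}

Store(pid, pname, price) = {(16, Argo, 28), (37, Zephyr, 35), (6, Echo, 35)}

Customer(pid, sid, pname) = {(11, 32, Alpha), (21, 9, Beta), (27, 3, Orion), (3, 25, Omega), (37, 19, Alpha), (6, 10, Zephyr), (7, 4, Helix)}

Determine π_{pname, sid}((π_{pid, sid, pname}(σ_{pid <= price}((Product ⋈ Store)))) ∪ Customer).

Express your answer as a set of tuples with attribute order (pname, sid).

{(Alpha, 19), (Alpha, 32), (Argo, 27), (Beta, 9), (Echo, 39), (Helix, 4), (Omega, 25), (Orion, 3), (Zephyr, 10)}

Product ⋈ Store (natural join on price): {(28, 17, 27, 39, 16, Argo), (35, 1, 39, 32, 37, Zephyr), (35, 1, 39, 32, 6, Echo)}
Filtering on pid <= price leaves {(28, 17, 27, 39, 16, Argo), (35, 1, 39, 32, 6, Echo)}.
Keep only column(s) pid, sid, pname: {(16, 27, Argo), (6, 39, Echo)}
Taking the union: {(11, 32, Alpha), (16, 27, Argo), (21, 9, Beta), (27, 3, Orion), (3, 25, Omega), (37, 19, Alpha), (6, 10, Zephyr), (6, 39, Echo), (7, 4, Helix)}
Keep only column(s) pname, sid: {(Alpha, 19), (Alpha, 32), (Argo, 27), (Beta, 9), (Echo, 39), (Helix, 4), (Omega, 25), (Orion, 3), (Zephyr, 10)}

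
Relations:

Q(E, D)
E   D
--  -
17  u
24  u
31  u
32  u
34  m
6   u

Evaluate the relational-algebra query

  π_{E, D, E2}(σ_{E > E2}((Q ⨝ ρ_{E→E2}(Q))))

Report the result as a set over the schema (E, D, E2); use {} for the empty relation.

ρ[E→E2]: schema becomes (E2, D); tuples unchanged.
Joining Q and ρ_{E→E2}(Q) on D yields {(17, u, 17), (17, u, 24), (17, u, 31), (17, u, 32), (17, u, 6), (24, u, 17), (24, u, 24), (24, u, 31), (24, u, 32), (24, u, 6), (31, u, 17), (31, u, 24), (31, u, 31), (31, u, 32), (31, u, 6), (32, u, 17), (32, u, 24), (32, u, 31), (32, u, 32), (32, u, 6), (34, m, 34), (6, u, 17), (6, u, 24), (6, u, 31), (6, u, 32), (6, u, 6)}.
σ[E > E2]: keep tuples satisfying E > E2 → {(17, u, 6), (24, u, 17), (24, u, 6), (31, u, 17), (31, u, 24), (31, u, 6), (32, u, 17), (32, u, 24), (32, u, 31), (32, u, 6)}
π_{E, D, E2} gives {(17, u, 6), (24, u, 17), (24, u, 6), (31, u, 17), (31, u, 24), (31, u, 6), (32, u, 17), (32, u, 24), (32, u, 31), (32, u, 6)}.

{(17, u, 6), (24, u, 17), (24, u, 6), (31, u, 17), (31, u, 24), (31, u, 6), (32, u, 17), (32, u, 24), (32, u, 31), (32, u, 6)}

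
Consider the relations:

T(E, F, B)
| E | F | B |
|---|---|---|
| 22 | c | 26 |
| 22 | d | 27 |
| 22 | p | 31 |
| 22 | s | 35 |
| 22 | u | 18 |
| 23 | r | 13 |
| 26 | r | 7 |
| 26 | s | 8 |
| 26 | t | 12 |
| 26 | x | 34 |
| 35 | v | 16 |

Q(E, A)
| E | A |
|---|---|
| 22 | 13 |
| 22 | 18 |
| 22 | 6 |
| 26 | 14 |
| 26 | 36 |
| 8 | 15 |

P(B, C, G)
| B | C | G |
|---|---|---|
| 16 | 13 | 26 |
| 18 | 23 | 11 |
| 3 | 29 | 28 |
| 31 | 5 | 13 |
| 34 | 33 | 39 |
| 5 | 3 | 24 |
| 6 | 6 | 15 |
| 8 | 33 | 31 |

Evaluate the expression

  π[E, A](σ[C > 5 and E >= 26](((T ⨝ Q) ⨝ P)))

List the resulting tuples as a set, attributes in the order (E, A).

{(26, 14), (26, 36)}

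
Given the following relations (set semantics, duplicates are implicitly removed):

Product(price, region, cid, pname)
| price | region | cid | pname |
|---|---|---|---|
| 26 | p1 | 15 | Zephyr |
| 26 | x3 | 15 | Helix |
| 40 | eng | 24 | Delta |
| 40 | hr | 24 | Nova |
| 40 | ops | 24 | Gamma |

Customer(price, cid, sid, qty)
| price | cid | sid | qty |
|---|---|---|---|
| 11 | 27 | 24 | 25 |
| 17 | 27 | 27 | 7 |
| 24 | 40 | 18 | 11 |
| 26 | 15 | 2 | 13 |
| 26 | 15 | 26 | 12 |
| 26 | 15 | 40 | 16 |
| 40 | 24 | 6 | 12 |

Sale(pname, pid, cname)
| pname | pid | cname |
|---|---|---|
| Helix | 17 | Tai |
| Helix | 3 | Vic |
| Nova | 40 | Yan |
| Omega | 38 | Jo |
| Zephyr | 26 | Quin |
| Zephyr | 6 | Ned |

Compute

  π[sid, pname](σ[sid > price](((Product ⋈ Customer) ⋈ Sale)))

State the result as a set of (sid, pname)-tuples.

{(40, Helix), (40, Zephyr)}

Product ⋈ Customer (natural join on price, cid): {(26, p1, 15, Zephyr, 2, 13), (26, p1, 15, Zephyr, 26, 12), (26, p1, 15, Zephyr, 40, 16), (26, x3, 15, Helix, 2, 13), (26, x3, 15, Helix, 26, 12), (26, x3, 15, Helix, 40, 16), (40, eng, 24, Delta, 6, 12), (40, hr, 24, Nova, 6, 12), (40, ops, 24, Gamma, 6, 12)}
(Product ⋈ Customer) ⋈ Sale (natural join on pname): {(26, p1, 15, Zephyr, 2, 13, 26, Quin), (26, p1, 15, Zephyr, 2, 13, 6, Ned), (26, p1, 15, Zephyr, 26, 12, 26, Quin), (26, p1, 15, Zephyr, 26, 12, 6, Ned), (26, p1, 15, Zephyr, 40, 16, 26, Quin), (26, p1, 15, Zephyr, 40, 16, 6, Ned), (26, x3, 15, Helix, 2, 13, 17, Tai), (26, x3, 15, Helix, 2, 13, 3, Vic), (26, x3, 15, Helix, 26, 12, 17, Tai), (26, x3, 15, Helix, 26, 12, 3, Vic), (26, x3, 15, Helix, 40, 16, 17, Tai), (26, x3, 15, Helix, 40, 16, 3, Vic), (40, hr, 24, Nova, 6, 12, 40, Yan)}
Filtering on sid > price leaves {(26, p1, 15, Zephyr, 40, 16, 26, Quin), (26, p1, 15, Zephyr, 40, 16, 6, Ned), (26, x3, 15, Helix, 40, 16, 17, Tai), (26, x3, 15, Helix, 40, 16, 3, Vic)}.
Projecting to sid, pname (2 duplicate(s) eliminated): {(40, Helix), (40, Zephyr)}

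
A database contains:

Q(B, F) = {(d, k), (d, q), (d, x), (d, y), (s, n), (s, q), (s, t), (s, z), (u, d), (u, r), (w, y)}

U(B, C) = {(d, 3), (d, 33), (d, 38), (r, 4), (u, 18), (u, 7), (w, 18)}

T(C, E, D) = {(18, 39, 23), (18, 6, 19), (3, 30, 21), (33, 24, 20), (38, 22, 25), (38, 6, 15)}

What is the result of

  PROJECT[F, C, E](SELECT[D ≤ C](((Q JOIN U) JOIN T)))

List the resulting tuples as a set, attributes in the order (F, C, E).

Q ⋈ U (natural join on B): {(d, k, 3), (d, k, 33), (d, k, 38), (d, q, 3), (d, q, 33), (d, q, 38), (d, x, 3), (d, x, 33), (d, x, 38), (d, y, 3), (d, y, 33), (d, y, 38), (u, d, 18), (u, d, 7), (u, r, 18), (u, r, 7), (w, y, 18)}
(Q JOIN U) ⋈ T (natural join on C): {(d, k, 3, 30, 21), (d, k, 33, 24, 20), (d, k, 38, 22, 25), (d, k, 38, 6, 15), (d, q, 3, 30, 21), (d, q, 33, 24, 20), (d, q, 38, 22, 25), (d, q, 38, 6, 15), (d, x, 3, 30, 21), (d, x, 33, 24, 20), (d, x, 38, 22, 25), (d, x, 38, 6, 15), (d, y, 3, 30, 21), (d, y, 33, 24, 20), (d, y, 38, 22, 25), (d, y, 38, 6, 15), (u, d, 18, 39, 23), (u, d, 18, 6, 19), (u, r, 18, 39, 23), (u, r, 18, 6, 19), (w, y, 18, 39, 23), (w, y, 18, 6, 19)}
Apply σ_{D ≤ C}; surviving tuples: {(d, k, 33, 24, 20), (d, k, 38, 22, 25), (d, k, 38, 6, 15), (d, q, 33, 24, 20), (d, q, 38, 22, 25), (d, q, 38, 6, 15), (d, x, 33, 24, 20), (d, x, 38, 22, 25), (d, x, 38, 6, 15), (d, y, 33, 24, 20), (d, y, 38, 22, 25), (d, y, 38, 6, 15)}
Keep only column(s) F, C, E: {(k, 33, 24), (k, 38, 22), (k, 38, 6), (q, 33, 24), (q, 38, 22), (q, 38, 6), (x, 33, 24), (x, 38, 22), (x, 38, 6), (y, 33, 24), (y, 38, 22), (y, 38, 6)}

{(k, 33, 24), (k, 38, 22), (k, 38, 6), (q, 33, 24), (q, 38, 22), (q, 38, 6), (x, 33, 24), (x, 38, 22), (x, 38, 6), (y, 33, 24), (y, 38, 22), (y, 38, 6)}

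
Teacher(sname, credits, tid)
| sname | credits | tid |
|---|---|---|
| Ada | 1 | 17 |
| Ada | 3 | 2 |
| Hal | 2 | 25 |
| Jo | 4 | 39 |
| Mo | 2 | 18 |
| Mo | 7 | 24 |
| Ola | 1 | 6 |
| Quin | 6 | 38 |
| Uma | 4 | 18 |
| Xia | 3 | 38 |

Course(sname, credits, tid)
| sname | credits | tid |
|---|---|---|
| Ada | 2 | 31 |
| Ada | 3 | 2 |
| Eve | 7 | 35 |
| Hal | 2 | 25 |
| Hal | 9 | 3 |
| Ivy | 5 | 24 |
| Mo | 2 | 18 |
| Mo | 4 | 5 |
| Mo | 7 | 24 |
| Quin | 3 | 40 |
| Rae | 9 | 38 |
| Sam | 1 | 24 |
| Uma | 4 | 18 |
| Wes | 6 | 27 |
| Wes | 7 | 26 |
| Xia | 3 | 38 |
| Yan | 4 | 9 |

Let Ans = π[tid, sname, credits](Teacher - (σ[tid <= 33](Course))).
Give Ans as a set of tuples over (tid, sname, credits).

Selection tid <= 33: {(Ada, 2, 31), (Ada, 3, 2), (Hal, 2, 25), (Hal, 9, 3), (Ivy, 5, 24), (Mo, 2, 18), (Mo, 4, 5), (Mo, 7, 24), (Sam, 1, 24), (Uma, 4, 18), (Wes, 6, 27), (Wes, 7, 26), (Yan, 4, 9)}
Set difference of the two operands is {(Ada, 1, 17), (Jo, 4, 39), (Ola, 1, 6), (Quin, 6, 38), (Xia, 3, 38)}.
π_{tid, sname, credits} gives {(17, Ada, 1), (38, Quin, 6), (38, Xia, 3), (39, Jo, 4), (6, Ola, 1)}.

{(17, Ada, 1), (38, Quin, 6), (38, Xia, 3), (39, Jo, 4), (6, Ola, 1)}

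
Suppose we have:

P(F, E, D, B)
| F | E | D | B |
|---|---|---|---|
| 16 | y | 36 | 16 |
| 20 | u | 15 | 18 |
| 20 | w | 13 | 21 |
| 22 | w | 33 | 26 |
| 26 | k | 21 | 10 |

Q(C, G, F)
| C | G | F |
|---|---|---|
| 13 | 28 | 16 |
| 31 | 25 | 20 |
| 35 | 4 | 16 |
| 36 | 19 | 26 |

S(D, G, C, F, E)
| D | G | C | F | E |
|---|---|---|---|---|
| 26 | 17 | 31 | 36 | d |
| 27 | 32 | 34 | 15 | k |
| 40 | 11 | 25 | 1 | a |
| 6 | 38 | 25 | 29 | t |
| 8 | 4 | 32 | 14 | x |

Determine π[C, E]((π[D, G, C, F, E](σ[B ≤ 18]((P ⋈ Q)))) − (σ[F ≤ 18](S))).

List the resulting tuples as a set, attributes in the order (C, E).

{(13, y), (31, u), (35, y), (36, k)}

P ⋈ Q (natural join on F): {(16, y, 36, 16, 13, 28), (16, y, 36, 16, 35, 4), (20, u, 15, 18, 31, 25), (20, w, 13, 21, 31, 25), (26, k, 21, 10, 36, 19)}
σ[B ≤ 18]: keep tuples satisfying B ≤ 18 → {(16, y, 36, 16, 13, 28), (16, y, 36, 16, 35, 4), (20, u, 15, 18, 31, 25), (26, k, 21, 10, 36, 19)}
π_{D, G, C, F, E} gives {(15, 25, 31, 20, u), (21, 19, 36, 26, k), (36, 28, 13, 16, y), (36, 4, 35, 16, y)}.
σ[F ≤ 18]: keep tuples satisfying F ≤ 18 → {(27, 32, 34, 15, k), (40, 11, 25, 1, a), (8, 4, 32, 14, x)}
Set difference of the two operands is {(15, 25, 31, 20, u), (21, 19, 36, 26, k), (36, 28, 13, 16, y), (36, 4, 35, 16, y)}.
π_{C, E} gives {(13, y), (31, u), (35, y), (36, k)}.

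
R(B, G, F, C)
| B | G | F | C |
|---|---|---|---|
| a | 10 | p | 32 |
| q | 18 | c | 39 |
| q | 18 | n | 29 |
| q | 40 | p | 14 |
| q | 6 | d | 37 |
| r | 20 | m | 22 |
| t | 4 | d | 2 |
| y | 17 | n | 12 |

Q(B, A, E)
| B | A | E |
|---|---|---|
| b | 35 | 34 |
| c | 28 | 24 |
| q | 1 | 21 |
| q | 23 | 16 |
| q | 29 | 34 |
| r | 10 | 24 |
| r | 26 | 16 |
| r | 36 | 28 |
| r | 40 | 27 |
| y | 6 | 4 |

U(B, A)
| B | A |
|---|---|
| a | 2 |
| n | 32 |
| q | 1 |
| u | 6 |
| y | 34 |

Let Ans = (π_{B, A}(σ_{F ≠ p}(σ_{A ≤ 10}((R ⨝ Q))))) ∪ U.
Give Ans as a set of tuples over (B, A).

Joining R and Q on B yields {(q, 18, c, 39, 1, 21), (q, 18, c, 39, 23, 16), (q, 18, c, 39, 29, 34), (q, 18, n, 29, 1, 21), (q, 18, n, 29, 23, 16), (q, 18, n, 29, 29, 34), (q, 40, p, 14, 1, 21), (q, 40, p, 14, 23, 16), (q, 40, p, 14, 29, 34), (q, 6, d, 37, 1, 21), (q, 6, d, 37, 23, 16), (q, 6, d, 37, 29, 34), (r, 20, m, 22, 10, 24), (r, 20, m, 22, 26, 16), (r, 20, m, 22, 36, 28), (r, 20, m, 22, 40, 27), (y, 17, n, 12, 6, 4)}.
σ[A ≤ 10]: keep tuples satisfying A ≤ 10 → {(q, 18, c, 39, 1, 21), (q, 18, n, 29, 1, 21), (q, 40, p, 14, 1, 21), (q, 6, d, 37, 1, 21), (r, 20, m, 22, 10, 24), (y, 17, n, 12, 6, 4)}
σ[F ≠ p]: keep tuples satisfying F ≠ p → {(q, 18, c, 39, 1, 21), (q, 18, n, 29, 1, 21), (q, 6, d, 37, 1, 21), (r, 20, m, 22, 10, 24), (y, 17, n, 12, 6, 4)}
π_{B, A} gives {(q, 1), (r, 10), (y, 6)} (2 duplicate(s) eliminated).
Set union of the two operands is {(a, 2), (n, 32), (q, 1), (r, 10), (u, 6), (y, 34), (y, 6)}.

{(a, 2), (n, 32), (q, 1), (r, 10), (u, 6), (y, 34), (y, 6)}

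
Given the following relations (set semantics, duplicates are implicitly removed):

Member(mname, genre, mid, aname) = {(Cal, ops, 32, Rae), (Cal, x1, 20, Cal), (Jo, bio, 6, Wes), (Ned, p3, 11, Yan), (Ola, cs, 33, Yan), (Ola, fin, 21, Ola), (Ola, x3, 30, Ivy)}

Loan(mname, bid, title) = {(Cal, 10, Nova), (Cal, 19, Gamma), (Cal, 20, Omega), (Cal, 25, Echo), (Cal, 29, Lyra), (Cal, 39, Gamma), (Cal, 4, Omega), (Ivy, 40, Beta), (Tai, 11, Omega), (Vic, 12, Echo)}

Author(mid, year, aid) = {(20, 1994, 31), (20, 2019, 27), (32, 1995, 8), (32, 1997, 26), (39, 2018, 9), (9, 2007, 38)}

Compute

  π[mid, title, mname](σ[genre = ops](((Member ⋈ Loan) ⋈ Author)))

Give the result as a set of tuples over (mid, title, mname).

{(32, Echo, Cal), (32, Gamma, Cal), (32, Lyra, Cal), (32, Nova, Cal), (32, Omega, Cal)}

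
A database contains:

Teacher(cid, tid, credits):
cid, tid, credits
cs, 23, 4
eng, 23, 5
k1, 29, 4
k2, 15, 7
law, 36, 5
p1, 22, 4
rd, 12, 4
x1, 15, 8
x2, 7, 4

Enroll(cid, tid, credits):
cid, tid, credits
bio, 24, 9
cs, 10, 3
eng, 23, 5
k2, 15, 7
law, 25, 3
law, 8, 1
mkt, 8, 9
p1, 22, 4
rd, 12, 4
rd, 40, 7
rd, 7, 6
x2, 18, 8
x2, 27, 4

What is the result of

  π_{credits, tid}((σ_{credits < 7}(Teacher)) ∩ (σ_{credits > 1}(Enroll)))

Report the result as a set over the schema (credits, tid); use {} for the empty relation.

{(4, 12), (4, 22), (5, 23)}

Selection credits < 7: {(cs, 23, 4), (eng, 23, 5), (k1, 29, 4), (law, 36, 5), (p1, 22, 4), (rd, 12, 4), (x2, 7, 4)}
Selection credits > 1: {(bio, 24, 9), (cs, 10, 3), (eng, 23, 5), (k2, 15, 7), (law, 25, 3), (mkt, 8, 9), (p1, 22, 4), (rd, 12, 4), (rd, 40, 7), (rd, 7, 6), (x2, 18, 8), (x2, 27, 4)}
Taking the intersection: {(eng, 23, 5), (p1, 22, 4), (rd, 12, 4)}
Keep only column(s) credits, tid: {(4, 12), (4, 22), (5, 23)}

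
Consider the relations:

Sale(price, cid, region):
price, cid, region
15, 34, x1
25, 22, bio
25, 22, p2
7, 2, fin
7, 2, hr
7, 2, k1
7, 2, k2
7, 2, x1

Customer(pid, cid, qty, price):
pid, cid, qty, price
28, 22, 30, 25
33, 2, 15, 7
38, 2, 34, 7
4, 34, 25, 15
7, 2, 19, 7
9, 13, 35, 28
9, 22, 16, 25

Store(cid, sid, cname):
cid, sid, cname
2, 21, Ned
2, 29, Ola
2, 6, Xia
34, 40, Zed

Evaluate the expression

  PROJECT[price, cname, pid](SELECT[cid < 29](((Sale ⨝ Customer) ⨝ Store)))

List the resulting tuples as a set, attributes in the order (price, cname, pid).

{(7, Ned, 33), (7, Ned, 38), (7, Ned, 7), (7, Ola, 33), (7, Ola, 38), (7, Ola, 7), (7, Xia, 33), (7, Xia, 38), (7, Xia, 7)}

Natural join on price, cid: {(15, 34, x1, 4, 25), (25, 22, bio, 28, 30), (25, 22, bio, 9, 16), (25, 22, p2, 28, 30), (25, 22, p2, 9, 16), (7, 2, fin, 33, 15), (7, 2, fin, 38, 34), (7, 2, fin, 7, 19), (7, 2, hr, 33, 15), (7, 2, hr, 38, 34), (7, 2, hr, 7, 19), (7, 2, k1, 33, 15), (7, 2, k1, 38, 34), (7, 2, k1, 7, 19), (7, 2, k2, 33, 15), (7, 2, k2, 38, 34), (7, 2, k2, 7, 19), (7, 2, x1, 33, 15), (7, 2, x1, 38, 34), (7, 2, x1, 7, 19)}
Natural join on cid: {(15, 34, x1, 4, 25, 40, Zed), (7, 2, fin, 33, 15, 21, Ned), (7, 2, fin, 33, 15, 29, Ola), (7, 2, fin, 33, 15, 6, Xia), (7, 2, fin, 38, 34, 21, Ned), (7, 2, fin, 38, 34, 29, Ola), (7, 2, fin, 38, 34, 6, Xia), (7, 2, fin, 7, 19, 21, Ned), (7, 2, fin, 7, 19, 29, Ola), (7, 2, fin, 7, 19, 6, Xia), (7, 2, hr, 33, 15, 21, Ned), (7, 2, hr, 33, 15, 29, Ola), (7, 2, hr, 33, 15, 6, Xia), (7, 2, hr, 38, 34, 21, Ned), (7, 2, hr, 38, 34, 29, Ola), (7, 2, hr, 38, 34, 6, Xia), (7, 2, hr, 7, 19, 21, Ned), (7, 2, hr, 7, 19, 29, Ola), (7, 2, hr, 7, 19, 6, Xia), (7, 2, k1, 33, 15, 21, Ned), (7, 2, k1, 33, 15, 29, Ola), (7, 2, k1, 33, 15, 6, Xia), (7, 2, k1, 38, 34, 21, Ned), (7, 2, k1, 38, 34, 29, Ola), (7, 2, k1, 38, 34, 6, Xia), (7, 2, k1, 7, 19, 21, Ned), (7, 2, k1, 7, 19, 29, Ola), (7, 2, k1, 7, 19, 6, Xia), (7, 2, k2, 33, 15, 21, Ned), (7, 2, k2, 33, 15, 29, Ola), (7, 2, k2, 33, 15, 6, Xia), (7, 2, k2, 38, 34, 21, Ned), (7, 2, k2, 38, 34, 29, Ola), (7, 2, k2, 38, 34, 6, Xia), (7, 2, k2, 7, 19, 21, Ned), (7, 2, k2, 7, 19, 29, Ola), (7, 2, k2, 7, 19, 6, Xia), (7, 2, x1, 33, 15, 21, Ned), (7, 2, x1, 33, 15, 29, Ola), (7, 2, x1, 33, 15, 6, Xia), (7, 2, x1, 38, 34, 21, Ned), (7, 2, x1, 38, 34, 29, Ola), (7, 2, x1, 38, 34, 6, Xia), (7, 2, x1, 7, 19, 21, Ned), (7, 2, x1, 7, 19, 29, Ola), (7, 2, x1, 7, 19, 6, Xia)}
Selection cid < 29: {(7, 2, fin, 33, 15, 21, Ned), (7, 2, fin, 33, 15, 29, Ola), (7, 2, fin, 33, 15, 6, Xia), (7, 2, fin, 38, 34, 21, Ned), (7, 2, fin, 38, 34, 29, Ola), (7, 2, fin, 38, 34, 6, Xia), (7, 2, fin, 7, 19, 21, Ned), (7, 2, fin, 7, 19, 29, Ola), (7, 2, fin, 7, 19, 6, Xia), (7, 2, hr, 33, 15, 21, Ned), (7, 2, hr, 33, 15, 29, Ola), (7, 2, hr, 33, 15, 6, Xia), (7, 2, hr, 38, 34, 21, Ned), (7, 2, hr, 38, 34, 29, Ola), (7, 2, hr, 38, 34, 6, Xia), (7, 2, hr, 7, 19, 21, Ned), (7, 2, hr, 7, 19, 29, Ola), (7, 2, hr, 7, 19, 6, Xia), (7, 2, k1, 33, 15, 21, Ned), (7, 2, k1, 33, 15, 29, Ola), (7, 2, k1, 33, 15, 6, Xia), (7, 2, k1, 38, 34, 21, Ned), (7, 2, k1, 38, 34, 29, Ola), (7, 2, k1, 38, 34, 6, Xia), (7, 2, k1, 7, 19, 21, Ned), (7, 2, k1, 7, 19, 29, Ola), (7, 2, k1, 7, 19, 6, Xia), (7, 2, k2, 33, 15, 21, Ned), (7, 2, k2, 33, 15, 29, Ola), (7, 2, k2, 33, 15, 6, Xia), (7, 2, k2, 38, 34, 21, Ned), (7, 2, k2, 38, 34, 29, Ola), (7, 2, k2, 38, 34, 6, Xia), (7, 2, k2, 7, 19, 21, Ned), (7, 2, k2, 7, 19, 29, Ola), (7, 2, k2, 7, 19, 6, Xia), (7, 2, x1, 33, 15, 21, Ned), (7, 2, x1, 33, 15, 29, Ola), (7, 2, x1, 33, 15, 6, Xia), (7, 2, x1, 38, 34, 21, Ned), (7, 2, x1, 38, 34, 29, Ola), (7, 2, x1, 38, 34, 6, Xia), (7, 2, x1, 7, 19, 21, Ned), (7, 2, x1, 7, 19, 29, Ola), (7, 2, x1, 7, 19, 6, Xia)}
Keep only column(s) price, cname, pid (36 duplicate(s) eliminated): {(7, Ned, 33), (7, Ned, 38), (7, Ned, 7), (7, Ola, 33), (7, Ola, 38), (7, Ola, 7), (7, Xia, 33), (7, Xia, 38), (7, Xia, 7)}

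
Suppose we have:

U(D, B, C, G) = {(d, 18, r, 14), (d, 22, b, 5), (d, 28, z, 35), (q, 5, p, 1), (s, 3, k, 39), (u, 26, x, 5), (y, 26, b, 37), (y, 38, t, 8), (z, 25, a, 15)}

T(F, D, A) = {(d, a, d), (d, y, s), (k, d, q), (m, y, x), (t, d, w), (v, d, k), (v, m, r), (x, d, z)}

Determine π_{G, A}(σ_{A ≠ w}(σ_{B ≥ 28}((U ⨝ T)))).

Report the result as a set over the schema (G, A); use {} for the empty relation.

{(35, k), (35, q), (35, z), (8, s), (8, x)}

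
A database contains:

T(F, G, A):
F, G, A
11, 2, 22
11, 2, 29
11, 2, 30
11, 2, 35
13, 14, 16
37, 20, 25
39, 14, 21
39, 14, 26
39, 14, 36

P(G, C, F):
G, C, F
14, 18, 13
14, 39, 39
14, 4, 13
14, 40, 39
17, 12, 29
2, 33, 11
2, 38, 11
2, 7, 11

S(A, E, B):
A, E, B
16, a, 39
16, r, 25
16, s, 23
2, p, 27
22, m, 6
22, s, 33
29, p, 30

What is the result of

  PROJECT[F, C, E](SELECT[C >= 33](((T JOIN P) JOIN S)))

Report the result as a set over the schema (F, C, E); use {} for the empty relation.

{(11, 33, m), (11, 33, p), (11, 33, s), (11, 38, m), (11, 38, p), (11, 38, s)}

Joining T and P on F, G yields {(11, 2, 22, 33), (11, 2, 22, 38), (11, 2, 22, 7), (11, 2, 29, 33), (11, 2, 29, 38), (11, 2, 29, 7), (11, 2, 30, 33), (11, 2, 30, 38), (11, 2, 30, 7), (11, 2, 35, 33), (11, 2, 35, 38), (11, 2, 35, 7), (13, 14, 16, 18), (13, 14, 16, 4), (39, 14, 21, 39), (39, 14, 21, 40), (39, 14, 26, 39), (39, 14, 26, 40), (39, 14, 36, 39), (39, 14, 36, 40)}.
Joining (T JOIN P) and S on A yields {(11, 2, 22, 33, m, 6), (11, 2, 22, 33, s, 33), (11, 2, 22, 38, m, 6), (11, 2, 22, 38, s, 33), (11, 2, 22, 7, m, 6), (11, 2, 22, 7, s, 33), (11, 2, 29, 33, p, 30), (11, 2, 29, 38, p, 30), (11, 2, 29, 7, p, 30), (13, 14, 16, 18, a, 39), (13, 14, 16, 18, r, 25), (13, 14, 16, 18, s, 23), (13, 14, 16, 4, a, 39), (13, 14, 16, 4, r, 25), (13, 14, 16, 4, s, 23)}.
Selection C >= 33: {(11, 2, 22, 33, m, 6), (11, 2, 22, 33, s, 33), (11, 2, 22, 38, m, 6), (11, 2, 22, 38, s, 33), (11, 2, 29, 33, p, 30), (11, 2, 29, 38, p, 30)}
π[F, C, E]: project onto (F, C, E) → {(11, 33, m), (11, 33, p), (11, 33, s), (11, 38, m), (11, 38, p), (11, 38, s)}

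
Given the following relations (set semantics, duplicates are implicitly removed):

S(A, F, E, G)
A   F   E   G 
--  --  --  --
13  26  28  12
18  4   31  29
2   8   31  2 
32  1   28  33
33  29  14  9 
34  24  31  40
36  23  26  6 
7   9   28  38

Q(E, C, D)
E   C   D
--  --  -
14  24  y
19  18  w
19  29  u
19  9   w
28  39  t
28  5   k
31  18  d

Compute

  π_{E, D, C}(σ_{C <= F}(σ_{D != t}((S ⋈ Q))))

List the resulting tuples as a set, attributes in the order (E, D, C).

{(14, y, 24), (28, k, 5), (31, d, 18)}

S ⋈ Q (natural join on E): {(13, 26, 28, 12, 39, t), (13, 26, 28, 12, 5, k), (18, 4, 31, 29, 18, d), (2, 8, 31, 2, 18, d), (32, 1, 28, 33, 39, t), (32, 1, 28, 33, 5, k), (33, 29, 14, 9, 24, y), (34, 24, 31, 40, 18, d), (7, 9, 28, 38, 39, t), (7, 9, 28, 38, 5, k)}
Filtering on D != t leaves {(13, 26, 28, 12, 5, k), (18, 4, 31, 29, 18, d), (2, 8, 31, 2, 18, d), (32, 1, 28, 33, 5, k), (33, 29, 14, 9, 24, y), (34, 24, 31, 40, 18, d), (7, 9, 28, 38, 5, k)}.
Filtering on C <= F leaves {(13, 26, 28, 12, 5, k), (33, 29, 14, 9, 24, y), (34, 24, 31, 40, 18, d), (7, 9, 28, 38, 5, k)}.
Projecting to E, D, C (1 duplicate(s) eliminated): {(14, y, 24), (28, k, 5), (31, d, 18)}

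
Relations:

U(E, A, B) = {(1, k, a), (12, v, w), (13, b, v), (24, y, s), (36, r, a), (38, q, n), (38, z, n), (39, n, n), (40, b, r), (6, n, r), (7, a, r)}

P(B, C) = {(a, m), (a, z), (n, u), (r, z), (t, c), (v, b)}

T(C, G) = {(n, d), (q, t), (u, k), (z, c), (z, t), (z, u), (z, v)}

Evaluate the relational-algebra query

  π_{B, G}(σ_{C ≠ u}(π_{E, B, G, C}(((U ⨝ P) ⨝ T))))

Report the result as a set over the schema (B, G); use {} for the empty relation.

U ⋈ P (natural join on B): {(1, k, a, m), (1, k, a, z), (13, b, v, b), (36, r, a, m), (36, r, a, z), (38, q, n, u), (38, z, n, u), (39, n, n, u), (40, b, r, z), (6, n, r, z), (7, a, r, z)}
(U ⨝ P) ⋈ T (natural join on C): {(1, k, a, z, c), (1, k, a, z, t), (1, k, a, z, u), (1, k, a, z, v), (36, r, a, z, c), (36, r, a, z, t), (36, r, a, z, u), (36, r, a, z, v), (38, q, n, u, k), (38, z, n, u, k), (39, n, n, u, k), (40, b, r, z, c), (40, b, r, z, t), (40, b, r, z, u), (40, b, r, z, v), (6, n, r, z, c), (6, n, r, z, t), (6, n, r, z, u), (6, n, r, z, v), (7, a, r, z, c), (7, a, r, z, t), (7, a, r, z, u), (7, a, r, z, v)}
π_{E, B, G, C} gives {(1, a, c, z), (1, a, t, z), (1, a, u, z), (1, a, v, z), (36, a, c, z), (36, a, t, z), (36, a, u, z), (36, a, v, z), (38, n, k, u), (39, n, k, u), (40, r, c, z), (40, r, t, z), (40, r, u, z), (40, r, v, z), (6, r, c, z), (6, r, t, z), (6, r, u, z), (6, r, v, z), (7, r, c, z), (7, r, t, z), (7, r, u, z), (7, r, v, z)} (1 duplicate(s) eliminated).
Filtering on C ≠ u leaves {(1, a, c, z), (1, a, t, z), (1, a, u, z), (1, a, v, z), (36, a, c, z), (36, a, t, z), (36, a, u, z), (36, a, v, z), (40, r, c, z), (40, r, t, z), (40, r, u, z), (40, r, v, z), (6, r, c, z), (6, r, t, z), (6, r, u, z), (6, r, v, z), (7, r, c, z), (7, r, t, z), (7, r, u, z), (7, r, v, z)}.
π_{B, G} gives {(a, c), (a, t), (a, u), (a, v), (r, c), (r, t), (r, u), (r, v)} (12 duplicate(s) eliminated).

{(a, c), (a, t), (a, u), (a, v), (r, c), (r, t), (r, u), (r, v)}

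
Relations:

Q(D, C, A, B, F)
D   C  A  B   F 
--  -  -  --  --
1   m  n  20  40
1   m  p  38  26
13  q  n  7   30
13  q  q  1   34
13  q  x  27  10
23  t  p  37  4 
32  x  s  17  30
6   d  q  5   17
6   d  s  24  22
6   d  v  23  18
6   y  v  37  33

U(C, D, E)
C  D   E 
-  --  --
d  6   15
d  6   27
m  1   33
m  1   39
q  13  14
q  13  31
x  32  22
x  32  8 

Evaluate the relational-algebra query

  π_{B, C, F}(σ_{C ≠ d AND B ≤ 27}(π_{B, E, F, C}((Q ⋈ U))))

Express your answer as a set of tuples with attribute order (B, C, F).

{(1, q, 34), (17, x, 30), (20, m, 40), (27, q, 10), (7, q, 30)}

Joining Q and U on D, C yields {(1, m, n, 20, 40, 33), (1, m, n, 20, 40, 39), (1, m, p, 38, 26, 33), (1, m, p, 38, 26, 39), (13, q, n, 7, 30, 14), (13, q, n, 7, 30, 31), (13, q, q, 1, 34, 14), (13, q, q, 1, 34, 31), (13, q, x, 27, 10, 14), (13, q, x, 27, 10, 31), (32, x, s, 17, 30, 22), (32, x, s, 17, 30, 8), (6, d, q, 5, 17, 15), (6, d, q, 5, 17, 27), (6, d, s, 24, 22, 15), (6, d, s, 24, 22, 27), (6, d, v, 23, 18, 15), (6, d, v, 23, 18, 27)}.
π_{B, E, F, C} gives {(1, 14, 34, q), (1, 31, 34, q), (17, 22, 30, x), (17, 8, 30, x), (20, 33, 40, m), (20, 39, 40, m), (23, 15, 18, d), (23, 27, 18, d), (24, 15, 22, d), (24, 27, 22, d), (27, 14, 10, q), (27, 31, 10, q), (38, 33, 26, m), (38, 39, 26, m), (5, 15, 17, d), (5, 27, 17, d), (7, 14, 30, q), (7, 31, 30, q)}.
Apply σ_{C ≠ d AND B ≤ 27}; surviving tuples: {(1, 14, 34, q), (1, 31, 34, q), (17, 22, 30, x), (17, 8, 30, x), (20, 33, 40, m), (20, 39, 40, m), (27, 14, 10, q), (27, 31, 10, q), (7, 14, 30, q), (7, 31, 30, q)}
π_{B, C, F} gives {(1, q, 34), (17, x, 30), (20, m, 40), (27, q, 10), (7, q, 30)} (5 duplicate(s) eliminated).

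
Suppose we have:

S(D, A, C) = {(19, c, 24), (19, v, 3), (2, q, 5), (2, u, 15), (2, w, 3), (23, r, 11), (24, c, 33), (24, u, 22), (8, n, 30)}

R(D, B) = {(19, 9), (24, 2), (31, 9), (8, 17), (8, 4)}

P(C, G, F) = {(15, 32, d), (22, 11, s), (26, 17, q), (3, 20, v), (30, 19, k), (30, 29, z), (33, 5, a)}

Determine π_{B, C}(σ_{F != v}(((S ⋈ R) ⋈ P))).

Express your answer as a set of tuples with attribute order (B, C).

{(17, 30), (2, 22), (2, 33), (4, 30)}

S ⋈ R (natural join on D): {(19, c, 24, 9), (19, v, 3, 9), (24, c, 33, 2), (24, u, 22, 2), (8, n, 30, 17), (8, n, 30, 4)}
(S ⋈ R) ⋈ P (natural join on C): {(19, v, 3, 9, 20, v), (24, c, 33, 2, 5, a), (24, u, 22, 2, 11, s), (8, n, 30, 17, 19, k), (8, n, 30, 17, 29, z), (8, n, 30, 4, 19, k), (8, n, 30, 4, 29, z)}
Apply σ_{F != v}; surviving tuples: {(24, c, 33, 2, 5, a), (24, u, 22, 2, 11, s), (8, n, 30, 17, 19, k), (8, n, 30, 17, 29, z), (8, n, 30, 4, 19, k), (8, n, 30, 4, 29, z)}
Keep only column(s) B, C (2 duplicate(s) eliminated): {(17, 30), (2, 22), (2, 33), (4, 30)}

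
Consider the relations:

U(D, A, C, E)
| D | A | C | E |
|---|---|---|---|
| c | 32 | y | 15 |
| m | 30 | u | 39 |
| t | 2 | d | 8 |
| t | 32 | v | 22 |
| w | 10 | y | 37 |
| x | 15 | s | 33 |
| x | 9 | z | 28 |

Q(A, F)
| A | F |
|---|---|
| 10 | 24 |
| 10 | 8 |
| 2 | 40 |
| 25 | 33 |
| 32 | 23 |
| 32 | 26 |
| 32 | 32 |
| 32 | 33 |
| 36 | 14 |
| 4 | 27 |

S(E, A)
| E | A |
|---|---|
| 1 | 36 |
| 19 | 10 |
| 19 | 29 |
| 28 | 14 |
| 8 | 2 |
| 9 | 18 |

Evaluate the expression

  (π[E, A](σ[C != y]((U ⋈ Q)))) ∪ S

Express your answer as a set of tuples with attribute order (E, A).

{(1, 36), (19, 10), (19, 29), (22, 32), (28, 14), (8, 2), (9, 18)}

Joining U and Q on A yields {(c, 32, y, 15, 23), (c, 32, y, 15, 26), (c, 32, y, 15, 32), (c, 32, y, 15, 33), (t, 2, d, 8, 40), (t, 32, v, 22, 23), (t, 32, v, 22, 26), (t, 32, v, 22, 32), (t, 32, v, 22, 33), (w, 10, y, 37, 24), (w, 10, y, 37, 8)}.
Filtering on C != y leaves {(t, 2, d, 8, 40), (t, 32, v, 22, 23), (t, 32, v, 22, 26), (t, 32, v, 22, 32), (t, 32, v, 22, 33)}.
π[E, A]: project onto (E, A) (3 duplicate(s) eliminated) → {(22, 32), (8, 2)}
Taking the union: {(1, 36), (19, 10), (19, 29), (22, 32), (28, 14), (8, 2), (9, 18)}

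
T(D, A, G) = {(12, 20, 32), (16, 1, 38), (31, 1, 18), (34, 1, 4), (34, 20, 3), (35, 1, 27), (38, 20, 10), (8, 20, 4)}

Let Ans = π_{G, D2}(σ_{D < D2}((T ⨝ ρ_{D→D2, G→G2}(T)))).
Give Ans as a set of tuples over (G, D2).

ρ[D→D2, G→G2]: schema becomes (D2, A, G2); tuples unchanged.
Natural join on A: {(12, 20, 32, 12, 32), (12, 20, 32, 34, 3), (12, 20, 32, 38, 10), (12, 20, 32, 8, 4), (16, 1, 38, 16, 38), (16, 1, 38, 31, 18), (16, 1, 38, 34, 4), (16, 1, 38, 35, 27), (31, 1, 18, 16, 38), (31, 1, 18, 31, 18), (31, 1, 18, 34, 4), (31, 1, 18, 35, 27), (34, 1, 4, 16, 38), (34, 1, 4, 31, 18), (34, 1, 4, 34, 4), (34, 1, 4, 35, 27), (34, 20, 3, 12, 32), (34, 20, 3, 34, 3), (34, 20, 3, 38, 10), (34, 20, 3, 8, 4), (35, 1, 27, 16, 38), (35, 1, 27, 31, 18), (35, 1, 27, 34, 4), (35, 1, 27, 35, 27), (38, 20, 10, 12, 32), (38, 20, 10, 34, 3), (38, 20, 10, 38, 10), (38, 20, 10, 8, 4), (8, 20, 4, 12, 32), (8, 20, 4, 34, 3), (8, 20, 4, 38, 10), (8, 20, 4, 8, 4)}
σ[D < D2]: keep tuples satisfying D < D2 → {(12, 20, 32, 34, 3), (12, 20, 32, 38, 10), (16, 1, 38, 31, 18), (16, 1, 38, 34, 4), (16, 1, 38, 35, 27), (31, 1, 18, 34, 4), (31, 1, 18, 35, 27), (34, 1, 4, 35, 27), (34, 20, 3, 38, 10), (8, 20, 4, 12, 32), (8, 20, 4, 34, 3), (8, 20, 4, 38, 10)}
Projecting to G, D2: {(18, 34), (18, 35), (3, 38), (32, 34), (32, 38), (38, 31), (38, 34), (38, 35), (4, 12), (4, 34), (4, 35), (4, 38)}

{(18, 34), (18, 35), (3, 38), (32, 34), (32, 38), (38, 31), (38, 34), (38, 35), (4, 12), (4, 34), (4, 35), (4, 38)}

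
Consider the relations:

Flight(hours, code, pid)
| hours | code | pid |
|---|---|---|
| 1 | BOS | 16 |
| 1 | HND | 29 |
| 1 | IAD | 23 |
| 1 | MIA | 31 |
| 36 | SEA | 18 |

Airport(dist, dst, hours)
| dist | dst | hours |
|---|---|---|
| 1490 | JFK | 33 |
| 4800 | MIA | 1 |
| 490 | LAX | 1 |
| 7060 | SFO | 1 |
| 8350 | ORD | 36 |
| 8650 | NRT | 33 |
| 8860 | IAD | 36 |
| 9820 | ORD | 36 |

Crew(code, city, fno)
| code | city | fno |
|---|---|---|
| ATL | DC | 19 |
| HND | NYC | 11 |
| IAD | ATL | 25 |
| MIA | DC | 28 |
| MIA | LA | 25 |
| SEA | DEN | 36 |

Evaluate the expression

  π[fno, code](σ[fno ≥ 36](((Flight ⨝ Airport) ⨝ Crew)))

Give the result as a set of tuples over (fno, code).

{(36, SEA)}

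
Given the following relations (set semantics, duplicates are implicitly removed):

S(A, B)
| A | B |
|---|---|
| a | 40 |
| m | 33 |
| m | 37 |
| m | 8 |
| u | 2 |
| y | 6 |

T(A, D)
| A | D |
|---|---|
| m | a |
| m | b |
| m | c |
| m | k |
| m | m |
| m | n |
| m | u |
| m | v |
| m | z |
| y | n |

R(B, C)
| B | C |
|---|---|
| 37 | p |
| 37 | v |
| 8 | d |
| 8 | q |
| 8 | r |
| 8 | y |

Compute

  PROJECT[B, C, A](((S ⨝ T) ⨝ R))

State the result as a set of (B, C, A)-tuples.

{(37, p, m), (37, v, m), (8, d, m), (8, q, m), (8, r, m), (8, y, m)}

Natural join on A: {(m, 33, a), (m, 33, b), (m, 33, c), (m, 33, k), (m, 33, m), (m, 33, n), (m, 33, u), (m, 33, v), (m, 33, z), (m, 37, a), (m, 37, b), (m, 37, c), (m, 37, k), (m, 37, m), (m, 37, n), (m, 37, u), (m, 37, v), (m, 37, z), (m, 8, a), (m, 8, b), (m, 8, c), (m, 8, k), (m, 8, m), (m, 8, n), (m, 8, u), (m, 8, v), (m, 8, z), (y, 6, n)}
Natural join on B: {(m, 37, a, p), (m, 37, a, v), (m, 37, b, p), (m, 37, b, v), (m, 37, c, p), (m, 37, c, v), (m, 37, k, p), (m, 37, k, v), (m, 37, m, p), (m, 37, m, v), (m, 37, n, p), (m, 37, n, v), (m, 37, u, p), (m, 37, u, v), (m, 37, v, p), (m, 37, v, v), (m, 37, z, p), (m, 37, z, v), (m, 8, a, d), (m, 8, a, q), (m, 8, a, r), (m, 8, a, y), (m, 8, b, d), (m, 8, b, q), (m, 8, b, r), (m, 8, b, y), (m, 8, c, d), (m, 8, c, q), (m, 8, c, r), (m, 8, c, y), (m, 8, k, d), (m, 8, k, q), (m, 8, k, r), (m, 8, k, y), (m, 8, m, d), (m, 8, m, q), (m, 8, m, r), (m, 8, m, y), (m, 8, n, d), (m, 8, n, q), (m, 8, n, r), (m, 8, n, y), (m, 8, u, d), (m, 8, u, q), (m, 8, u, r), (m, 8, u, y), (m, 8, v, d), (m, 8, v, q), (m, 8, v, r), (m, 8, v, y), (m, 8, z, d), (m, 8, z, q), (m, 8, z, r), (m, 8, z, y)}
π_{B, C, A} gives {(37, p, m), (37, v, m), (8, d, m), (8, q, m), (8, r, m), (8, y, m)} (48 duplicate(s) eliminated).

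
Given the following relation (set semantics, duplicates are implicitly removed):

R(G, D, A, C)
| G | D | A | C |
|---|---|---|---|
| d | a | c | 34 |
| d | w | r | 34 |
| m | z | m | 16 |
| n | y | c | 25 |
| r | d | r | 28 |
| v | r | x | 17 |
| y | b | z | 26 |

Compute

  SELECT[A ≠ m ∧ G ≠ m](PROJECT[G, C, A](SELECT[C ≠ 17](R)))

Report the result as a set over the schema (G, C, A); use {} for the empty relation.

{(d, 34, c), (d, 34, r), (n, 25, c), (r, 28, r), (y, 26, z)}

Apply σ_{C ≠ 17}; surviving tuples: {(d, a, c, 34), (d, w, r, 34), (m, z, m, 16), (n, y, c, 25), (r, d, r, 28), (y, b, z, 26)}
π[G, C, A]: project onto (G, C, A) → {(d, 34, c), (d, 34, r), (m, 16, m), (n, 25, c), (r, 28, r), (y, 26, z)}
Apply σ_{A ≠ m ∧ G ≠ m}; surviving tuples: {(d, 34, c), (d, 34, r), (n, 25, c), (r, 28, r), (y, 26, z)}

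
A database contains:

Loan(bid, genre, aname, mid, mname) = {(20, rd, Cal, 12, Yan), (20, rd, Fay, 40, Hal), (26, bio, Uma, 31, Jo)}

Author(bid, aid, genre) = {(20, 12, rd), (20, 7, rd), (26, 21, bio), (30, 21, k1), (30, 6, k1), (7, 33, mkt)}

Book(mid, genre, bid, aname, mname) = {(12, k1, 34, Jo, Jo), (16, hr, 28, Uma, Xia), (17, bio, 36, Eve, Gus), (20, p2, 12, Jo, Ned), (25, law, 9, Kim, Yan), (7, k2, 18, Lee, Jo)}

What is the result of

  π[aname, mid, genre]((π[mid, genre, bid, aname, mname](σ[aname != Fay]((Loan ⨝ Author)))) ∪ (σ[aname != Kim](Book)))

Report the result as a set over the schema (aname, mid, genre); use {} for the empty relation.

{(Cal, 12, rd), (Eve, 17, bio), (Jo, 12, k1), (Jo, 20, p2), (Lee, 7, k2), (Uma, 16, hr), (Uma, 31, bio)}

Joining Loan and Author on bid, genre yields {(20, rd, Cal, 12, Yan, 12), (20, rd, Cal, 12, Yan, 7), (20, rd, Fay, 40, Hal, 12), (20, rd, Fay, 40, Hal, 7), (26, bio, Uma, 31, Jo, 21)}.
Filtering on aname != Fay leaves {(20, rd, Cal, 12, Yan, 12), (20, rd, Cal, 12, Yan, 7), (26, bio, Uma, 31, Jo, 21)}.
Keep only column(s) mid, genre, bid, aname, mname (1 duplicate(s) eliminated): {(12, rd, 20, Cal, Yan), (31, bio, 26, Uma, Jo)}
Filtering on aname != Kim leaves {(12, k1, 34, Jo, Jo), (16, hr, 28, Uma, Xia), (17, bio, 36, Eve, Gus), (20, p2, 12, Jo, Ned), (7, k2, 18, Lee, Jo)}.
Set union of the two operands is {(12, k1, 34, Jo, Jo), (12, rd, 20, Cal, Yan), (16, hr, 28, Uma, Xia), (17, bio, 36, Eve, Gus), (20, p2, 12, Jo, Ned), (31, bio, 26, Uma, Jo), (7, k2, 18, Lee, Jo)}.
Keep only column(s) aname, mid, genre: {(Cal, 12, rd), (Eve, 17, bio), (Jo, 12, k1), (Jo, 20, p2), (Lee, 7, k2), (Uma, 16, hr), (Uma, 31, bio)}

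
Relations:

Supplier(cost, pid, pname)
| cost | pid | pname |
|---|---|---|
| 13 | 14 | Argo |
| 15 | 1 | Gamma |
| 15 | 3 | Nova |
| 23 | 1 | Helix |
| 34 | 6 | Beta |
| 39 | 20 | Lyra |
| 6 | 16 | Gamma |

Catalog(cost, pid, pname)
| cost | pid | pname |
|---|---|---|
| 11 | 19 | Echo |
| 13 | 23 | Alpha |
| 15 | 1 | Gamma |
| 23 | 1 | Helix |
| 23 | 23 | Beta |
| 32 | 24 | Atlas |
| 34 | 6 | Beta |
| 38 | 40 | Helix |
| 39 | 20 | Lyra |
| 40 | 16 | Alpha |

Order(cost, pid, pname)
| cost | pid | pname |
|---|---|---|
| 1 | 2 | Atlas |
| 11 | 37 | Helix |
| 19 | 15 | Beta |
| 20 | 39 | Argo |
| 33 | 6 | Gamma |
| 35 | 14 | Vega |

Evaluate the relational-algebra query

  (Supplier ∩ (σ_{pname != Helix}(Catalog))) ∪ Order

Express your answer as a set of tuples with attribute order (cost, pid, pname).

σ[pname != Helix]: keep tuples satisfying pname != Helix → {(11, 19, Echo), (13, 23, Alpha), (15, 1, Gamma), (23, 23, Beta), (32, 24, Atlas), (34, 6, Beta), (39, 20, Lyra), (40, 16, Alpha)}
Taking the intersection: {(15, 1, Gamma), (34, 6, Beta), (39, 20, Lyra)}
Taking the union: {(1, 2, Atlas), (11, 37, Helix), (15, 1, Gamma), (19, 15, Beta), (20, 39, Argo), (33, 6, Gamma), (34, 6, Beta), (35, 14, Vega), (39, 20, Lyra)}

{(1, 2, Atlas), (11, 37, Helix), (15, 1, Gamma), (19, 15, Beta), (20, 39, Argo), (33, 6, Gamma), (34, 6, Beta), (35, 14, Vega), (39, 20, Lyra)}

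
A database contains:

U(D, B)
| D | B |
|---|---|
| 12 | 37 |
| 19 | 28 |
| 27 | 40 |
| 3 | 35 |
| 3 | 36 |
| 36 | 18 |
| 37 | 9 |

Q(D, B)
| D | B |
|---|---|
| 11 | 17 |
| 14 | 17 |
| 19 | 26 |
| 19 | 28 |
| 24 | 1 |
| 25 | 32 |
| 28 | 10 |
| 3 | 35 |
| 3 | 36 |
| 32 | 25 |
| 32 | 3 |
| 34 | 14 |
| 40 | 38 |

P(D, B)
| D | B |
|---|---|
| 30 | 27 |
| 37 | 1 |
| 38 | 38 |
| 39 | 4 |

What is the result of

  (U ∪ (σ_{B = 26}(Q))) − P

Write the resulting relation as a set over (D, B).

σ[B = 26]: keep tuples satisfying B = 26 → {(19, 26)}
Set union of the two operands is {(12, 37), (19, 26), (19, 28), (27, 40), (3, 35), (3, 36), (36, 18), (37, 9)}.
Set difference of the two operands is {(12, 37), (19, 26), (19, 28), (27, 40), (3, 35), (3, 36), (36, 18), (37, 9)}.

{(12, 37), (19, 26), (19, 28), (27, 40), (3, 35), (3, 36), (36, 18), (37, 9)}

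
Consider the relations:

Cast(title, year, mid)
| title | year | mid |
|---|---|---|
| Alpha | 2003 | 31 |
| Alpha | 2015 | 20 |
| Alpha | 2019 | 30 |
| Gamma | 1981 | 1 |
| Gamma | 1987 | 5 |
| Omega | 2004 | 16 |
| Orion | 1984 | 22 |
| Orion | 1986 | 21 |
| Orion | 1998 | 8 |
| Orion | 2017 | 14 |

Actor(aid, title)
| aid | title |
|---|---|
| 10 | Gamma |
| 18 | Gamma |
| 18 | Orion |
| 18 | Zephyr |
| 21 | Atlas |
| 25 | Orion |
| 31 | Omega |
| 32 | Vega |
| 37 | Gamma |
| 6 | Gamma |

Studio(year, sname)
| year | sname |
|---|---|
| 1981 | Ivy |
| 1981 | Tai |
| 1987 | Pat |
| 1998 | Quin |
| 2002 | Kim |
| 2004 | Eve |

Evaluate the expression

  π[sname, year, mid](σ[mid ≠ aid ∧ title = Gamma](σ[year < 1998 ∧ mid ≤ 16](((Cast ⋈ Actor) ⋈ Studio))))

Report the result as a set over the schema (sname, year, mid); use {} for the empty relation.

Natural join on title: {(Gamma, 1981, 1, 10), (Gamma, 1981, 1, 18), (Gamma, 1981, 1, 37), (Gamma, 1981, 1, 6), (Gamma, 1987, 5, 10), (Gamma, 1987, 5, 18), (Gamma, 1987, 5, 37), (Gamma, 1987, 5, 6), (Omega, 2004, 16, 31), (Orion, 1984, 22, 18), (Orion, 1984, 22, 25), (Orion, 1986, 21, 18), (Orion, 1986, 21, 25), (Orion, 1998, 8, 18), (Orion, 1998, 8, 25), (Orion, 2017, 14, 18), (Orion, 2017, 14, 25)}
Natural join on year: {(Gamma, 1981, 1, 10, Ivy), (Gamma, 1981, 1, 10, Tai), (Gamma, 1981, 1, 18, Ivy), (Gamma, 1981, 1, 18, Tai), (Gamma, 1981, 1, 37, Ivy), (Gamma, 1981, 1, 37, Tai), (Gamma, 1981, 1, 6, Ivy), (Gamma, 1981, 1, 6, Tai), (Gamma, 1987, 5, 10, Pat), (Gamma, 1987, 5, 18, Pat), (Gamma, 1987, 5, 37, Pat), (Gamma, 1987, 5, 6, Pat), (Omega, 2004, 16, 31, Eve), (Orion, 1998, 8, 18, Quin), (Orion, 1998, 8, 25, Quin)}
Selection year < 1998 ∧ mid ≤ 16: {(Gamma, 1981, 1, 10, Ivy), (Gamma, 1981, 1, 10, Tai), (Gamma, 1981, 1, 18, Ivy), (Gamma, 1981, 1, 18, Tai), (Gamma, 1981, 1, 37, Ivy), (Gamma, 1981, 1, 37, Tai), (Gamma, 1981, 1, 6, Ivy), (Gamma, 1981, 1, 6, Tai), (Gamma, 1987, 5, 10, Pat), (Gamma, 1987, 5, 18, Pat), (Gamma, 1987, 5, 37, Pat), (Gamma, 1987, 5, 6, Pat)}
Selection mid ≠ aid ∧ title = Gamma: {(Gamma, 1981, 1, 10, Ivy), (Gamma, 1981, 1, 10, Tai), (Gamma, 1981, 1, 18, Ivy), (Gamma, 1981, 1, 18, Tai), (Gamma, 1981, 1, 37, Ivy), (Gamma, 1981, 1, 37, Tai), (Gamma, 1981, 1, 6, Ivy), (Gamma, 1981, 1, 6, Tai), (Gamma, 1987, 5, 10, Pat), (Gamma, 1987, 5, 18, Pat), (Gamma, 1987, 5, 37, Pat), (Gamma, 1987, 5, 6, Pat)}
π_{sname, year, mid} gives {(Ivy, 1981, 1), (Pat, 1987, 5), (Tai, 1981, 1)} (9 duplicate(s) eliminated).

{(Ivy, 1981, 1), (Pat, 1987, 5), (Tai, 1981, 1)}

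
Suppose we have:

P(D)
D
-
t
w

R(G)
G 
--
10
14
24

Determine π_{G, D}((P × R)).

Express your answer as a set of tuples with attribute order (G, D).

P × R: Cartesian product, 2·3 = 6 tuples over (D, G).
π_{G, D} gives {(10, t), (10, w), (14, t), (14, w), (24, t), (24, w)}.

{(10, t), (10, w), (14, t), (14, w), (24, t), (24, w)}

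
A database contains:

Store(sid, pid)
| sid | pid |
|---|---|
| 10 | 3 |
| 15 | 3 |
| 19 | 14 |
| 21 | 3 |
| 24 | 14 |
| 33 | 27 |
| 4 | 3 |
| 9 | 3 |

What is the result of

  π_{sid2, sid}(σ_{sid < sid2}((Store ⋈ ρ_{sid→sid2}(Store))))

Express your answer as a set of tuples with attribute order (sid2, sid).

{(10, 4), (10, 9), (15, 10), (15, 4), (15, 9), (21, 10), (21, 15), (21, 4), (21, 9), (24, 19), (9, 4)}

ρ[sid→sid2]: schema becomes (sid2, pid); tuples unchanged.
Store ⋈ ρ_{sid→sid2}(Store) (natural join on pid): {(10, 3, 10), (10, 3, 15), (10, 3, 21), (10, 3, 4), (10, 3, 9), (15, 3, 10), (15, 3, 15), (15, 3, 21), (15, 3, 4), (15, 3, 9), (19, 14, 19), (19, 14, 24), (21, 3, 10), (21, 3, 15), (21, 3, 21), (21, 3, 4), (21, 3, 9), (24, 14, 19), (24, 14, 24), (33, 27, 33), (4, 3, 10), (4, 3, 15), (4, 3, 21), (4, 3, 4), (4, 3, 9), (9, 3, 10), (9, 3, 15), (9, 3, 21), (9, 3, 4), (9, 3, 9)}
Apply σ_{sid < sid2}; surviving tuples: {(10, 3, 15), (10, 3, 21), (15, 3, 21), (19, 14, 24), (4, 3, 10), (4, 3, 15), (4, 3, 21), (4, 3, 9), (9, 3, 10), (9, 3, 15), (9, 3, 21)}
Keep only column(s) sid2, sid: {(10, 4), (10, 9), (15, 10), (15, 4), (15, 9), (21, 10), (21, 15), (21, 4), (21, 9), (24, 19), (9, 4)}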